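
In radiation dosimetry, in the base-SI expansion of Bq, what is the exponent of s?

Bq = 1/s = s⁻¹ (activity is decays per second).
The exponent of s is -1.

-1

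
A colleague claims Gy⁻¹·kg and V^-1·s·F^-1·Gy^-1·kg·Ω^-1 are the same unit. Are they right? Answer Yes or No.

Left side:
  Gy = J/kg (absorbed dose = energy per mass),
      = m²·s⁻².
  So Gy⁻¹ = m⁻²·s².
  Combining: Gy⁻¹·kg = (m⁻²·s²) · kg = kg·m⁻²·s².
Right side:
  V = W/A (potential = power per current),
      = kg·m²·s⁻³·A⁻¹.
  So V⁻¹ = kg⁻¹·m⁻²·s³·A.
  F = C/V (capacitance = charge per voltage),
      = A·s/(kg·m²·s⁻³·A⁻¹) (substituting C and V),
      = kg⁻¹·m⁻²·s⁴·A².
  So F⁻¹ = kg·m²·s⁻⁴·A⁻².
  Gy = J/kg (absorbed dose = energy per mass),
      = m²·s⁻².
  So Gy⁻¹ = m⁻²·s².
  Ω = V/A (resistance = voltage per current),
      = kg·m²·s⁻³·A⁻².
  So Ω⁻¹ = kg⁻¹·m⁻²·s³·A².
  Combining: V⁻¹·s·F⁻¹·Gy⁻¹·kg·Ω⁻¹ = (kg⁻¹·m⁻²·s³·A) · s · (kg·m²·s⁻⁴·A⁻²) · (m⁻²·s²) · kg · (kg⁻¹·m⁻²·s³·A²) = m⁻⁴·s⁵·A.
Left is kg·m⁻²·s²; right is m⁻⁴·s⁵·A — different.

No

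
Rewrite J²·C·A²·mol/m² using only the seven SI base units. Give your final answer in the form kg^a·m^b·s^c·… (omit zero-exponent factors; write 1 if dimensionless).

kg²·m²·s⁻³·A³·mol

J = kg·m²·s⁻².
So J² = kg²·m⁴·s⁻⁴.
C = s·A.
Combining: J²·C·A²·mol·m⁻² = (kg²·m⁴·s⁻⁴) · (s·A) · A² · mol · m⁻² = kg²·m²·s⁻³·A³·mol.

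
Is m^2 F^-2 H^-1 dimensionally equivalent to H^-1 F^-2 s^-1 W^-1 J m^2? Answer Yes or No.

Left side:
  F = kg⁻¹·m⁻²·s⁴·A².
  So F⁻² = kg²·m⁴·s⁻⁸·A⁻⁴.
  H = kg·m²·s⁻²·A⁻².
  So H⁻¹ = kg⁻¹·m⁻²·s²·A².
  Combining: m²·F⁻²·H⁻¹ = m² · (kg²·m⁴·s⁻⁸·A⁻⁴) · (kg⁻¹·m⁻²·s²·A²) = kg·m⁴·s⁻⁶·A⁻².
Right side:
  H = kg·m²·s⁻²·A⁻².
  So H⁻¹ = kg⁻¹·m⁻²·s²·A².
  F = kg⁻¹·m⁻²·s⁴·A².
  So F⁻² = kg²·m⁴·s⁻⁸·A⁻⁴.
  W = kg·m²·s⁻³.
  So W⁻¹ = kg⁻¹·m⁻²·s³.
  J = kg·m²·s⁻².
  Combining: H⁻¹·F⁻²·s⁻¹·W⁻¹·J·m² = (kg⁻¹·m⁻²·s²·A²) · (kg²·m⁴·s⁻⁸·A⁻⁴) · s⁻¹ · (kg⁻¹·m⁻²·s³) · (kg·m²·s⁻²) · m² = kg·m⁴·s⁻⁶·A⁻².
Both reduce to kg·m⁴·s⁻⁶·A⁻².

Yes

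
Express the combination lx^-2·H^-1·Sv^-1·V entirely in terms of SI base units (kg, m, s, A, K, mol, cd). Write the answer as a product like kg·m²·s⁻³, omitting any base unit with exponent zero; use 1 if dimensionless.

m²·s·A·cd⁻²

lx = lm/m² (illuminance = luminous flux per area),
    = m⁻²·cd.
So lx⁻² = m⁴·cd⁻².
H = Wb/A (inductance = flux per current),
    = kg·m²·s⁻²·A⁻².
So H⁻¹ = kg⁻¹·m⁻²·s²·A².
Sv = J/kg (equivalent dose = energy per mass),
    = m²·s⁻².
So Sv⁻¹ = m⁻²·s².
V = W/A (potential = power per current),
    = kg·m²·s⁻³·A⁻¹.
Combining: lx⁻²·H⁻¹·Sv⁻¹·V = (m⁴·cd⁻²) · (kg⁻¹·m⁻²·s²·A²) · (m⁻²·s²) · (kg·m²·s⁻³·A⁻¹) = m²·s·A·cd⁻².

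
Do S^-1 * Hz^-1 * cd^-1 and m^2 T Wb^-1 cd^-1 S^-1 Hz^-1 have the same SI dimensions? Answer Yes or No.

Yes

Left side:
  S = 1/Ω (conductance is reciprocal resistance),
      = kg⁻¹·m⁻²·s³·A².
  So S⁻¹ = kg·m²·s⁻³·A⁻².
  Hz = 1/s = s⁻¹ (frequency is cycles per second).
  So Hz⁻¹ = s.
  Combining: S⁻¹·Hz⁻¹·cd⁻¹ = (kg·m²·s⁻³·A⁻²) · s · cd⁻¹ = kg·m²·s⁻²·A⁻²·cd⁻¹.
Right side:
  T = Wb/m² (flux density = flux per area),
      = kg·s⁻²·A⁻¹.
  Wb = V·s (flux: a volt is a weber per second),
      = kg·m²·s⁻²·A⁻¹.
  So Wb⁻¹ = kg⁻¹·m⁻²·s²·A.
  S = 1/Ω (conductance is reciprocal resistance),
      = kg⁻¹·m⁻²·s³·A².
  So S⁻¹ = kg·m²·s⁻³·A⁻².
  Hz = 1/s = s⁻¹ (frequency is cycles per second).
  So Hz⁻¹ = s.
  Combining: m²·T·Wb⁻¹·cd⁻¹·S⁻¹·Hz⁻¹ = m² · (kg·s⁻²·A⁻¹) · (kg⁻¹·m⁻²·s²·A) · cd⁻¹ · (kg·m²·s⁻³·A⁻²) · s = kg·m²·s⁻²·A⁻²·cd⁻¹.
Both reduce to kg·m²·s⁻²·A⁻²·cd⁻¹.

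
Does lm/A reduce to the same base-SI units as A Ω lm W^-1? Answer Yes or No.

Yes

Left side:
  lm = cd·sr = cd (luminous flux; sr is dimensionless).
  Combining: A⁻¹·lm = A⁻¹ · cd = A⁻¹·cd.
Right side:
  Ω = kg·m²·s⁻³·A⁻².
  lm = cd.
  W = kg·m²·s⁻³.
  So W⁻¹ = kg⁻¹·m⁻²·s³.
  Combining: A·Ω·lm·W⁻¹ = A · (kg·m²·s⁻³·A⁻²) · cd · (kg⁻¹·m⁻²·s³) = A⁻¹·cd.
Both reduce to A⁻¹·cd.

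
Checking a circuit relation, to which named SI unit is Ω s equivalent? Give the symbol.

H

Ω = V/A (resistance = voltage per current),
    = kg·m²·s⁻³·A⁻².
Combining: Ω·s = (kg·m²·s⁻³·A⁻²) · s = kg·m²·s⁻²·A⁻².
kg·m²·s⁻²·A⁻² is the base-SI form of the henry.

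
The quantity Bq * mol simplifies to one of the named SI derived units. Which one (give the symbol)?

Bq = s⁻¹.
Combining: Bq·mol = s⁻¹ · mol = s⁻¹·mol.
s⁻¹·mol is the base-SI form of the katal.

kat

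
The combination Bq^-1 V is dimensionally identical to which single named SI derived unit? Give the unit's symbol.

Wb

Bq = 1/s = s⁻¹ (activity is decays per second).
So Bq⁻¹ = s.
V = W/A (potential = power per current),
    = kg·m²·s⁻³·A⁻¹.
Combining: Bq⁻¹·V = s · (kg·m²·s⁻³·A⁻¹) = kg·m²·s⁻²·A⁻¹.
kg·m²·s⁻²·A⁻¹ is the base-SI form of the weber.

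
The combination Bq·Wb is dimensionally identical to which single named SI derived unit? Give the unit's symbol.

V

Bq = 1/s = s⁻¹ (activity is decays per second).
Wb = V·s (flux: a volt is a weber per second),
    = kg·m²·s⁻²·A⁻¹.
Combining: Bq·Wb = s⁻¹ · (kg·m²·s⁻²·A⁻¹) = kg·m²·s⁻³·A⁻¹.
kg·m²·s⁻³·A⁻¹ is the base-SI form of the volt.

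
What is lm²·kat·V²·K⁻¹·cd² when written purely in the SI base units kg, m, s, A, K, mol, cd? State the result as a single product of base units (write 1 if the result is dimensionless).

kg²·m⁴·s⁻⁷·A⁻²·K⁻¹·mol·cd⁴

lm = cd·sr = cd (luminous flux; sr is dimensionless).
So lm² = cd².
kat = mol/s = s⁻¹·mol (catalytic activity).
V = W/A (potential = power per current),
    = kg·m²·s⁻³·A⁻¹.
So V² = kg²·m⁴·s⁻⁶·A⁻².
Combining: lm²·kat·V²·K⁻¹·cd² = cd² · (s⁻¹·mol) · (kg²·m⁴·s⁻⁶·A⁻²) · K⁻¹ · cd² = kg²·m⁴·s⁻⁷·A⁻²·K⁻¹·mol·cd⁴.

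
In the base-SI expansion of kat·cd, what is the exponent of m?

kat = s⁻¹·mol.
Combining: kat·cd = (s⁻¹·mol) · cd = s⁻¹·mol·cd.
The exponent of m is 0.

0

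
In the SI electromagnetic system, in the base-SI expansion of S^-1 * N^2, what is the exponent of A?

S = kg⁻¹·m⁻²·s³·A².
So S⁻¹ = kg·m²·s⁻³·A⁻².
N = kg·m·s⁻².
So N² = kg²·m²·s⁻⁴.
Combining: S⁻¹·N² = (kg·m²·s⁻³·A⁻²) · (kg²·m²·s⁻⁴) = kg³·m⁴·s⁻⁷·A⁻².
The exponent of A is -2.

-2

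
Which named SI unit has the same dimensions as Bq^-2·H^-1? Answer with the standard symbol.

F

Bq = s⁻¹.
So Bq⁻² = s².
H = kg·m²·s⁻²·A⁻².
So H⁻¹ = kg⁻¹·m⁻²·s²·A².
Combining: Bq⁻²·H⁻¹ = s² · (kg⁻¹·m⁻²·s²·A²) = kg⁻¹·m⁻²·s⁴·A².
kg⁻¹·m⁻²·s⁴·A² is the base-SI form of the farad.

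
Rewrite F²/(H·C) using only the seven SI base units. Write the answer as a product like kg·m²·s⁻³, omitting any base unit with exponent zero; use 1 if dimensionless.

H = Wb/A (inductance = flux per current),
    = kg·m²·s⁻²·A⁻².
So H⁻¹ = kg⁻¹·m⁻²·s²·A².
C = A·s = s·A (charge = current × time).
So C⁻¹ = s⁻¹·A⁻¹.
F = C/V (capacitance = charge per voltage),
    = A·s/(kg·m²·s⁻³·A⁻¹) (substituting C and V),
    = kg⁻¹·m⁻²·s⁴·A².
So F² = kg⁻²·m⁻⁴·s⁸·A⁴.
Combining: H⁻¹·C⁻¹·F² = (kg⁻¹·m⁻²·s²·A²) · (s⁻¹·A⁻¹) · (kg⁻²·m⁻⁴·s⁸·A⁴) = kg⁻³·m⁻⁶·s⁹·A⁵.

kg⁻³·m⁻⁶·s⁹·A⁵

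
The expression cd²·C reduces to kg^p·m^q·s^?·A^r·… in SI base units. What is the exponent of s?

C = A·s = s·A (charge = current × time).
Combining: cd²·C = cd² · (s·A) = s·A·cd².
The exponent of s is 1.

1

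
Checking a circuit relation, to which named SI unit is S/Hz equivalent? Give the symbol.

F

Hz = s⁻¹.
So Hz⁻¹ = s.
S = kg⁻¹·m⁻²·s³·A².
Combining: Hz⁻¹·S = s · (kg⁻¹·m⁻²·s³·A²) = kg⁻¹·m⁻²·s⁴·A².
kg⁻¹·m⁻²·s⁴·A² is the base-SI form of the farad.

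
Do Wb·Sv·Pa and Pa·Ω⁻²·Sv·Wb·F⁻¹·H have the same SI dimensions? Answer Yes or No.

Yes

Left side:
  Wb = kg·m²·s⁻²·A⁻¹.
  Sv = m²·s⁻².
  Pa = kg·m⁻¹·s⁻².
  Combining: Wb·Sv·Pa = (kg·m²·s⁻²·A⁻¹) · (m²·s⁻²) · (kg·m⁻¹·s⁻²) = kg²·m³·s⁻⁶·A⁻¹.
Right side:
  Pa = kg·m⁻¹·s⁻².
  Ω = kg·m²·s⁻³·A⁻².
  So Ω⁻² = kg⁻²·m⁻⁴·s⁶·A⁴.
  Sv = m²·s⁻².
  Wb = kg·m²·s⁻²·A⁻¹.
  F = kg⁻¹·m⁻²·s⁴·A².
  So F⁻¹ = kg·m²·s⁻⁴·A⁻².
  H = kg·m²·s⁻²·A⁻².
  Combining: Pa·Ω⁻²·Sv·Wb·F⁻¹·H = (kg·m⁻¹·s⁻²) · (kg⁻²·m⁻⁴·s⁶·A⁴) · (m²·s⁻²) · (kg·m²·s⁻²·A⁻¹) · (kg·m²·s⁻⁴·A⁻²) · (kg·m²·s⁻²·A⁻²) = kg²·m³·s⁻⁶·A⁻¹.
Both reduce to kg²·m³·s⁻⁶·A⁻¹.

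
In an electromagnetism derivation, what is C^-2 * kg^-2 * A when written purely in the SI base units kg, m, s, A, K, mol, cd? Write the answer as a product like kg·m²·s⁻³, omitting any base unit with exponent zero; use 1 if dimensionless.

kg⁻²·s⁻²·A⁻¹

C = A·s = s·A (charge = current × time).
So C⁻² = s⁻²·A⁻².
Combining: C⁻²·kg⁻²·A = (s⁻²·A⁻²) · kg⁻² · A = kg⁻²·s⁻²·A⁻¹.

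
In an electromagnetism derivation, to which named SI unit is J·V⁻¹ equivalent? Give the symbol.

C

J = N·m (work = force × distance),
    = kg·m²·s⁻².
V = W/A (potential = power per current),
    = kg·m²·s⁻³·A⁻¹.
So V⁻¹ = kg⁻¹·m⁻²·s³·A.
Combining: J·V⁻¹ = (kg·m²·s⁻²) · (kg⁻¹·m⁻²·s³·A) = s·A.
s·A is the base-SI form of the coulomb.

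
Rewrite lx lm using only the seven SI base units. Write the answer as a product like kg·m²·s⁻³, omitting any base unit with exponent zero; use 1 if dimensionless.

lx = lm/m² (illuminance = luminous flux per area),
    = m⁻²·cd.
lm = cd·sr = cd (luminous flux; sr is dimensionless).
Combining: lx·lm = (m⁻²·cd) · cd = m⁻²·cd².

m⁻²·cd²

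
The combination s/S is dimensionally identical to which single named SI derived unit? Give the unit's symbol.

S = kg⁻¹·m⁻²·s³·A².
So S⁻¹ = kg·m²·s⁻³·A⁻².
Combining: s·S⁻¹ = s · (kg·m²·s⁻³·A⁻²) = kg·m²·s⁻²·A⁻².
kg·m²·s⁻²·A⁻² is the base-SI form of the henry.

H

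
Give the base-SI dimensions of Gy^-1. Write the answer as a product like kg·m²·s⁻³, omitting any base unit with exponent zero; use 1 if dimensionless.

Gy = J/kg (absorbed dose = energy per mass),
    = m²·s⁻².
So Gy⁻¹ = m⁻²·s².

m⁻²·s²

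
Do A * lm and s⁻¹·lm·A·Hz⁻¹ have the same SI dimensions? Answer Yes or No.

Left side:
  lm = cd·sr = cd (luminous flux; sr is dimensionless).
  Combining: A·lm = A · cd = A·cd.
Right side:
  lm = cd.
  Hz = s⁻¹.
  So Hz⁻¹ = s.
  Combining: s⁻¹·lm·A·Hz⁻¹ = s⁻¹ · cd · A · s = A·cd.
Both reduce to A·cd.

Yes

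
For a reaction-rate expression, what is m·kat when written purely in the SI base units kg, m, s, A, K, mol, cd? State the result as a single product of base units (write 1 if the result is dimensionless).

m·s⁻¹·mol

kat = mol/s = s⁻¹·mol (catalytic activity).
Combining: m·kat = m · (s⁻¹·mol) = m·s⁻¹·mol.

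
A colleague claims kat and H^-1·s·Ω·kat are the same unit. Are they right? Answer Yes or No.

Yes

Left side:
  kat = mol/s = s⁻¹·mol (catalytic activity).
Right side:
  H = Wb/A (inductance = flux per current),
      = kg·m²·s⁻²·A⁻².
  So H⁻¹ = kg⁻¹·m⁻²·s²·A².
  Ω = V/A (resistance = voltage per current),
      = kg·m²·s⁻³·A⁻².
  kat = mol/s = s⁻¹·mol (catalytic activity).
  Combining: H⁻¹·s·Ω·kat = (kg⁻¹·m⁻²·s²·A²) · s · (kg·m²·s⁻³·A⁻²) · (s⁻¹·mol) = s⁻¹·mol.
Both reduce to s⁻¹·mol.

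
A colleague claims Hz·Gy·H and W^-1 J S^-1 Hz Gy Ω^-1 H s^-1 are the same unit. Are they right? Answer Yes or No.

Yes

Left side:
  Hz = s⁻¹.
  Gy = m²·s⁻².
  H = kg·m²·s⁻²·A⁻².
  Combining: Hz·Gy·H = s⁻¹ · (m²·s⁻²) · (kg·m²·s⁻²·A⁻²) = kg·m⁴·s⁻⁵·A⁻².
Right side:
  W = J/s (power = energy per time),
      = kg·m²·s⁻³.
  So W⁻¹ = kg⁻¹·m⁻²·s³.
  J = N·m (work = force × distance),
      = kg·m²·s⁻².
  S = 1/Ω (conductance is reciprocal resistance),
      = kg⁻¹·m⁻²·s³·A².
  So S⁻¹ = kg·m²·s⁻³·A⁻².
  Hz = 1/s = s⁻¹ (frequency is cycles per second).
  Gy = J/kg (absorbed dose = energy per mass),
      = m²·s⁻².
  Ω = V/A (resistance = voltage per current),
      = kg·m²·s⁻³·A⁻².
  So Ω⁻¹ = kg⁻¹·m⁻²·s³·A².
  H = Wb/A (inductance = flux per current),
      = kg·m²·s⁻²·A⁻².
  Combining: W⁻¹·J·S⁻¹·Hz·Gy·Ω⁻¹·H·s⁻¹ = (kg⁻¹·m⁻²·s³) · (kg·m²·s⁻²) · (kg·m²·s⁻³·A⁻²) · s⁻¹ · (m²·s⁻²) · (kg⁻¹·m⁻²·s³·A²) · (kg·m²·s⁻²·A⁻²) · s⁻¹ = kg·m⁴·s⁻⁵·A⁻².
Both reduce to kg·m⁴·s⁻⁵·A⁻².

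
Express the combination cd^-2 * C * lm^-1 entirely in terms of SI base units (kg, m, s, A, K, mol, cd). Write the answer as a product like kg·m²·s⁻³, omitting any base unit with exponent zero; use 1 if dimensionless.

s·A·cd⁻³

C = A·s = s·A (charge = current × time).
lm = cd·sr = cd (luminous flux; sr is dimensionless).
So lm⁻¹ = cd⁻¹.
Combining: cd⁻²·C·lm⁻¹ = cd⁻² · (s·A) · cd⁻¹ = s·A·cd⁻³.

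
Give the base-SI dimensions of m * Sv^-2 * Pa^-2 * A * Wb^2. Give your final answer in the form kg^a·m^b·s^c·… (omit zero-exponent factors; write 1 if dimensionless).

Sv = J/kg (equivalent dose = energy per mass),
    = m²·s⁻².
So Sv⁻² = m⁻⁴·s⁴.
Pa = N/m² (pressure = force per area),
    = kg·m⁻¹·s⁻².
So Pa⁻² = kg⁻²·m²·s⁴.
Wb = V·s (flux: a volt is a weber per second),
    = kg·m²·s⁻²·A⁻¹.
So Wb² = kg²·m⁴·s⁻⁴·A⁻².
Combining: m·Sv⁻²·Pa⁻²·A·Wb² = m · (m⁻⁴·s⁴) · (kg⁻²·m²·s⁴) · A · (kg²·m⁴·s⁻⁴·A⁻²) = m³·s⁴·A⁻¹.

m³·s⁴·A⁻¹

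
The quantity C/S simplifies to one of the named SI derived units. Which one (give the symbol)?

Wb

S = 1/Ω (conductance is reciprocal resistance),
    = kg⁻¹·m⁻²·s³·A².
So S⁻¹ = kg·m²·s⁻³·A⁻².
C = A·s = s·A (charge = current × time).
Combining: S⁻¹·C = (kg·m²·s⁻³·A⁻²) · (s·A) = kg·m²·s⁻²·A⁻¹.
kg·m²·s⁻²·A⁻¹ is the base-SI form of the weber.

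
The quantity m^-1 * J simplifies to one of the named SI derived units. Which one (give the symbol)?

J = kg·m²·s⁻².
Combining: m⁻¹·J = m⁻¹ · (kg·m²·s⁻²) = kg·m·s⁻².
kg·m·s⁻² is the base-SI form of the newton.

N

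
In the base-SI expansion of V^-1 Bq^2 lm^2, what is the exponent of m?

-2

V = W/A (potential = power per current),
    = kg·m²·s⁻³·A⁻¹.
So V⁻¹ = kg⁻¹·m⁻²·s³·A.
Bq = 1/s = s⁻¹ (activity is decays per second).
So Bq² = s⁻².
lm = cd·sr = cd (luminous flux; sr is dimensionless).
So lm² = cd².
Combining: V⁻¹·Bq²·lm² = (kg⁻¹·m⁻²·s³·A) · s⁻² · cd² = kg⁻¹·m⁻²·s·A·cd².
The exponent of m is -2.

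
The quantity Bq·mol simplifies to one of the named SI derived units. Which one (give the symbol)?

kat

Bq = 1/s = s⁻¹ (activity is decays per second).
Combining: Bq·mol = s⁻¹ · mol = s⁻¹·mol.
s⁻¹·mol is the base-SI form of the katal.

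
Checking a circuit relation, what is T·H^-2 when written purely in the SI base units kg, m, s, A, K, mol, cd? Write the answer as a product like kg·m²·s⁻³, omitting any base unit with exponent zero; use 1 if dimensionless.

kg⁻¹·m⁻⁴·s²·A³

T = Wb/m² (flux density = flux per area),
    = kg·s⁻²·A⁻¹.
H = Wb/A (inductance = flux per current),
    = kg·m²·s⁻²·A⁻².
So H⁻² = kg⁻²·m⁻⁴·s⁴·A⁴.
Combining: T·H⁻² = (kg·s⁻²·A⁻¹) · (kg⁻²·m⁻⁴·s⁴·A⁴) = kg⁻¹·m⁻⁴·s²·A³.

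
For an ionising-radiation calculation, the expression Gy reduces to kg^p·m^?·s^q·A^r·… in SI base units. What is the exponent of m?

Gy = J/kg (absorbed dose = energy per mass),
    = m²·s⁻².
The exponent of m is 2.

2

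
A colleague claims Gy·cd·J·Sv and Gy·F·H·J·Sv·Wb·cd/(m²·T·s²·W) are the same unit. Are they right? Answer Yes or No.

Left side:
  Gy = J/kg (absorbed dose = energy per mass),
      = m²·s⁻².
  J = N·m (work = force × distance),
      = kg·m²·s⁻².
  Sv = J/kg (equivalent dose = energy per mass),
      = m²·s⁻².
  Combining: Gy·cd·J·Sv = (m²·s⁻²) · cd · (kg·m²·s⁻²) · (m²·s⁻²) = kg·m⁶·s⁻⁶·cd.
Right side:
  Gy = m²·s⁻².
  F = kg⁻¹·m⁻²·s⁴·A².
  H = kg·m²·s⁻²·A⁻².
  J = kg·m²·s⁻².
  T = kg·s⁻²·A⁻¹.
  So T⁻¹ = kg⁻¹·s²·A.
  Sv = m²·s⁻².
  Wb = kg·m²·s⁻²·A⁻¹.
  W = kg·m²·s⁻³.
  So W⁻¹ = kg⁻¹·m⁻²·s³.
  Combining: Gy·F·H·m⁻²·J·T⁻¹·s⁻²·Sv·Wb·cd·W⁻¹ = (m²·s⁻²) · (kg⁻¹·m⁻²·s⁴·A²) · (kg·m²·s⁻²·A⁻²) · m⁻² · (kg·m²·s⁻²) · (kg⁻¹·s²·A) · s⁻² · (m²·s⁻²) · (kg·m²·s⁻²·A⁻¹) · cd · (kg⁻¹·m⁻²·s³) = m⁴·s⁻³·cd.
Left is kg·m⁶·s⁻⁶·cd; right is m⁴·s⁻³·cd — different.

No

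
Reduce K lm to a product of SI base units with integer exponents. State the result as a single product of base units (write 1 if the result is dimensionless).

lm = cd·sr = cd (luminous flux; sr is dimensionless).
Combining: K·lm = K · cd = K·cd.

K·cd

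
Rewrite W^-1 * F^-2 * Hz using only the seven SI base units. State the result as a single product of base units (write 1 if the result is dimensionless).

W = J/s (power = energy per time),
    = kg·m²·s⁻³.
So W⁻¹ = kg⁻¹·m⁻²·s³.
F = C/V (capacitance = charge per voltage),
    = A·s/(kg·m²·s⁻³·A⁻¹) (substituting C and V),
    = kg⁻¹·m⁻²·s⁴·A².
So F⁻² = kg²·m⁴·s⁻⁸·A⁻⁴.
Hz = 1/s = s⁻¹ (frequency is cycles per second).
Combining: W⁻¹·F⁻²·Hz = (kg⁻¹·m⁻²·s³) · (kg²·m⁴·s⁻⁸·A⁻⁴) · s⁻¹ = kg·m²·s⁻⁶·A⁻⁴.

kg·m²·s⁻⁶·A⁻⁴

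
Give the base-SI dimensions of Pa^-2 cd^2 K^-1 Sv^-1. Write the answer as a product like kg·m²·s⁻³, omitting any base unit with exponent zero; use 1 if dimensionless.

kg⁻²·s⁶·K⁻¹·cd²

Pa = N/m² (pressure = force per area),
    = kg·m⁻¹·s⁻².
So Pa⁻² = kg⁻²·m²·s⁴.
Sv = J/kg (equivalent dose = energy per mass),
    = m²·s⁻².
So Sv⁻¹ = m⁻²·s².
Combining: Pa⁻²·cd²·K⁻¹·Sv⁻¹ = (kg⁻²·m²·s⁴) · cd² · K⁻¹ · (m⁻²·s²) = kg⁻²·s⁶·K⁻¹·cd².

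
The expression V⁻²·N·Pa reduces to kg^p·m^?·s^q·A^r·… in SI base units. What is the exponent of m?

V = kg·m²·s⁻³·A⁻¹.
So V⁻² = kg⁻²·m⁻⁴·s⁶·A².
N = kg·m·s⁻².
Pa = kg·m⁻¹·s⁻².
Combining: V⁻²·N·Pa = (kg⁻²·m⁻⁴·s⁶·A²) · (kg·m·s⁻²) · (kg·m⁻¹·s⁻²) = m⁻⁴·s²·A².
The exponent of m is -4.

-4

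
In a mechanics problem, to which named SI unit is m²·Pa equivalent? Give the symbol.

Pa = N/m² (pressure = force per area),
    = kg·m⁻¹·s⁻².
Combining: m²·Pa = m² · (kg·m⁻¹·s⁻²) = kg·m·s⁻².
kg·m·s⁻² is the base-SI form of the newton.

N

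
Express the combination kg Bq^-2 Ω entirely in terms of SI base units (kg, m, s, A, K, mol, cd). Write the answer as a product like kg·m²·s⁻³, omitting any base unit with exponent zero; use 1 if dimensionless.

Bq = 1/s = s⁻¹ (activity is decays per second).
So Bq⁻² = s².
Ω = V/A (resistance = voltage per current),
    = kg·m²·s⁻³·A⁻².
Combining: kg·Bq⁻²·Ω = kg · s² · (kg·m²·s⁻³·A⁻²) = kg²·m²·s⁻¹·A⁻².

kg²·m²·s⁻¹·A⁻²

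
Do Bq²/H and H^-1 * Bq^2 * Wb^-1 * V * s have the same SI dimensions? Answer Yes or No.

Yes

Left side:
  H = kg·m²·s⁻²·A⁻².
  So H⁻¹ = kg⁻¹·m⁻²·s²·A².
  Bq = s⁻¹.
  So Bq² = s⁻².
  Combining: H⁻¹·Bq² = (kg⁻¹·m⁻²·s²·A²) · s⁻² = kg⁻¹·m⁻²·A².
Right side:
  H = Wb/A (inductance = flux per current),
      = kg·m²·s⁻²·A⁻².
  So H⁻¹ = kg⁻¹·m⁻²·s²·A².
  Bq = 1/s = s⁻¹ (activity is decays per second).
  So Bq² = s⁻².
  Wb = V·s (flux: a volt is a weber per second),
      = kg·m²·s⁻²·A⁻¹.
  So Wb⁻¹ = kg⁻¹·m⁻²·s²·A.
  V = W/A (potential = power per current),
      = kg·m²·s⁻³·A⁻¹.
  Combining: H⁻¹·Bq²·Wb⁻¹·V·s = (kg⁻¹·m⁻²·s²·A²) · s⁻² · (kg⁻¹·m⁻²·s²·A) · (kg·m²·s⁻³·A⁻¹) · s = kg⁻¹·m⁻²·A².
Both reduce to kg⁻¹·m⁻²·A².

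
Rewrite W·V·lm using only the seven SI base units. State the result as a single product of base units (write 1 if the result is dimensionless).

W = J/s (power = energy per time),
    = kg·m²·s⁻³.
V = W/A (potential = power per current),
    = kg·m²·s⁻³·A⁻¹.
lm = cd·sr = cd (luminous flux; sr is dimensionless).
Combining: W·V·lm = (kg·m²·s⁻³) · (kg·m²·s⁻³·A⁻¹) · cd = kg²·m⁴·s⁻⁶·A⁻¹·cd.

kg²·m⁴·s⁻⁶·A⁻¹·cd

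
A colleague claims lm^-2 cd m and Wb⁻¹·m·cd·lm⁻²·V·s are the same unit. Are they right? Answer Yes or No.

Yes

Left side:
  lm = cd·sr = cd (luminous flux; sr is dimensionless).
  So lm⁻² = cd⁻².
  Combining: lm⁻²·cd·m = cd⁻² · cd · m = m·cd⁻¹.
Right side:
  Wb = V·s (flux: a volt is a weber per second),
      = kg·m²·s⁻²·A⁻¹.
  So Wb⁻¹ = kg⁻¹·m⁻²·s²·A.
  lm = cd·sr = cd (luminous flux; sr is dimensionless).
  So lm⁻² = cd⁻².
  V = W/A (potential = power per current),
      = kg·m²·s⁻³·A⁻¹.
  Combining: Wb⁻¹·m·cd·lm⁻²·V·s = (kg⁻¹·m⁻²·s²·A) · m · cd · cd⁻² · (kg·m²·s⁻³·A⁻¹) · s = m·cd⁻¹.
Both reduce to m·cd⁻¹.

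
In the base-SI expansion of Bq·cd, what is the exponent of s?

Bq = 1/s = s⁻¹ (activity is decays per second).
Combining: Bq·cd = s⁻¹ · cd = s⁻¹·cd.
The exponent of s is -1.

-1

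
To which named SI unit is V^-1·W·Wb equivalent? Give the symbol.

J

V = W/A (potential = power per current),
    = kg·m²·s⁻³·A⁻¹.
So V⁻¹ = kg⁻¹·m⁻²·s³·A.
W = J/s (power = energy per time),
    = kg·m²·s⁻³.
Wb = V·s (flux: a volt is a weber per second),
    = kg·m²·s⁻²·A⁻¹.
Combining: V⁻¹·W·Wb = (kg⁻¹·m⁻²·s³·A) · (kg·m²·s⁻³) · (kg·m²·s⁻²·A⁻¹) = kg·m²·s⁻².
kg·m²·s⁻² is the base-SI form of the joule.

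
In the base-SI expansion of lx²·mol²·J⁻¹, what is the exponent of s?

2

lx = m⁻²·cd.
So lx² = m⁻⁴·cd².
J = kg·m²·s⁻².
So J⁻¹ = kg⁻¹·m⁻²·s².
Combining: lx²·mol²·J⁻¹ = (m⁻⁴·cd²) · mol² · (kg⁻¹·m⁻²·s²) = kg⁻¹·m⁻⁶·s²·mol²·cd².
The exponent of s is 2.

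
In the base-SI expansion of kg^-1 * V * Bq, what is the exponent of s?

V = kg·m²·s⁻³·A⁻¹.
Bq = s⁻¹.
Combining: kg⁻¹·V·Bq = kg⁻¹ · (kg·m²·s⁻³·A⁻¹) · s⁻¹ = m²·s⁻⁴·A⁻¹.
The exponent of s is -4.

-4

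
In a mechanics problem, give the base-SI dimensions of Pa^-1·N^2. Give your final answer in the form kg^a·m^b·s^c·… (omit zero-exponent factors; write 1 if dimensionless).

kg·m³·s⁻²

Pa = N/m² (pressure = force per area),
    = kg·m⁻¹·s⁻².
So Pa⁻¹ = kg⁻¹·m·s².
N = kg·m/s² = kg·m·s⁻² (force = mass × acceleration).
So N² = kg²·m²·s⁻⁴.
Combining: Pa⁻¹·N² = (kg⁻¹·m·s²) · (kg²·m²·s⁻⁴) = kg·m³·s⁻².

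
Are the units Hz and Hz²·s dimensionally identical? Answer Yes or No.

Yes

Left side:
  Hz = 1/s = s⁻¹ (frequency is cycles per second).
Right side:
  Hz = s⁻¹.
  So Hz² = s⁻².
  Combining: Hz²·s = s⁻² · s = s⁻¹.
Both reduce to s⁻¹.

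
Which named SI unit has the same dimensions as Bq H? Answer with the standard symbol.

Bq = 1/s = s⁻¹ (activity is decays per second).
H = Wb/A (inductance = flux per current),
    = kg·m²·s⁻²·A⁻².
Combining: Bq·H = s⁻¹ · (kg·m²·s⁻²·A⁻²) = kg·m²·s⁻³·A⁻².
kg·m²·s⁻³·A⁻² is the base-SI form of the ohm.

Ω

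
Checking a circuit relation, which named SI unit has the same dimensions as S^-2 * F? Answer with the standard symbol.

H

S = kg⁻¹·m⁻²·s³·A².
So S⁻² = kg²·m⁴·s⁻⁶·A⁻⁴.
F = kg⁻¹·m⁻²·s⁴·A².
Combining: S⁻²·F = (kg²·m⁴·s⁻⁶·A⁻⁴) · (kg⁻¹·m⁻²·s⁴·A²) = kg·m²·s⁻²·A⁻².
kg·m²·s⁻²·A⁻² is the base-SI form of the henry.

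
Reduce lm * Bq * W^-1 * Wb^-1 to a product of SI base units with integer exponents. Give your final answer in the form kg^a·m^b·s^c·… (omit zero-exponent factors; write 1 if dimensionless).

lm = cd.
Bq = s⁻¹.
W = kg·m²·s⁻³.
So W⁻¹ = kg⁻¹·m⁻²·s³.
Wb = kg·m²·s⁻²·A⁻¹.
So Wb⁻¹ = kg⁻¹·m⁻²·s²·A.
Combining: lm·Bq·W⁻¹·Wb⁻¹ = cd · s⁻¹ · (kg⁻¹·m⁻²·s³) · (kg⁻¹·m⁻²·s²·A) = kg⁻²·m⁻⁴·s⁴·A·cd.

kg⁻²·m⁻⁴·s⁴·A·cd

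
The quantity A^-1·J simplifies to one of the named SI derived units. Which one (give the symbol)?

J = N·m (work = force × distance),
    = kg·m²·s⁻².
Combining: A⁻¹·J = A⁻¹ · (kg·m²·s⁻²) = kg·m²·s⁻²·A⁻¹.
kg·m²·s⁻²·A⁻¹ is the base-SI form of the weber.

Wb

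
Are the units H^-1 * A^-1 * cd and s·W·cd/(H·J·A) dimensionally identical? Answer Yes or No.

Yes

Left side:
  H = Wb/A (inductance = flux per current),
      = kg·m²·s⁻²·A⁻².
  So H⁻¹ = kg⁻¹·m⁻²·s²·A².
  Combining: H⁻¹·A⁻¹·cd = (kg⁻¹·m⁻²·s²·A²) · A⁻¹ · cd = kg⁻¹·m⁻²·s²·A·cd.
Right side:
  W = J/s (power = energy per time),
      = kg·m²·s⁻³.
  H = Wb/A (inductance = flux per current),
      = kg·m²·s⁻²·A⁻².
  So H⁻¹ = kg⁻¹·m⁻²·s²·A².
  J = N·m (work = force × distance),
      = kg·m²·s⁻².
  So J⁻¹ = kg⁻¹·m⁻²·s².
  Combining: s·W·H⁻¹·J⁻¹·A⁻¹·cd = s · (kg·m²·s⁻³) · (kg⁻¹·m⁻²·s²·A²) · (kg⁻¹·m⁻²·s²) · A⁻¹ · cd = kg⁻¹·m⁻²·s²·A·cd.
Both reduce to kg⁻¹·m⁻²·s²·A·cd.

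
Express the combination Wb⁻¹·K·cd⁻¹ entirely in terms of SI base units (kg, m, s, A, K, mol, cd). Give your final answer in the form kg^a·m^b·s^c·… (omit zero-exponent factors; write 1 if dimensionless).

kg⁻¹·m⁻²·s²·A·K·cd⁻¹

Wb = V·s (flux: a volt is a weber per second),
    = kg·m²·s⁻²·A⁻¹.
So Wb⁻¹ = kg⁻¹·m⁻²·s²·A.
Combining: Wb⁻¹·K·cd⁻¹ = (kg⁻¹·m⁻²·s²·A) · K · cd⁻¹ = kg⁻¹·m⁻²·s²·A·K·cd⁻¹.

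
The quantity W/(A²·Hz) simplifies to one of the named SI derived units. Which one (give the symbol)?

H

Hz = s⁻¹.
So Hz⁻¹ = s.
W = kg·m²·s⁻³.
Combining: A⁻²·Hz⁻¹·W = A⁻² · s · (kg·m²·s⁻³) = kg·m²·s⁻²·A⁻².
kg·m²·s⁻²·A⁻² is the base-SI form of the henry.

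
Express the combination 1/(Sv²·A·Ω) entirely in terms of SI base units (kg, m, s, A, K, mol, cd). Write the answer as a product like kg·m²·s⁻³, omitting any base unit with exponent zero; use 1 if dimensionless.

Sv = m²·s⁻².
So Sv⁻² = m⁻⁴·s⁴.
Ω = kg·m²·s⁻³·A⁻².
So Ω⁻¹ = kg⁻¹·m⁻²·s³·A².
Combining: Sv⁻²·A⁻¹·Ω⁻¹ = (m⁻⁴·s⁴) · A⁻¹ · (kg⁻¹·m⁻²·s³·A²) = kg⁻¹·m⁻⁶·s⁷·A.

kg⁻¹·m⁻⁶·s⁷·A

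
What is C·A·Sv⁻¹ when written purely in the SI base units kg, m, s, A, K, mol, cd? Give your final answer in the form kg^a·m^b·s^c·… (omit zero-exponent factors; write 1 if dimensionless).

m⁻²·s³·A²

C = A·s = s·A (charge = current × time).
Sv = J/kg (equivalent dose = energy per mass),
    = m²·s⁻².
So Sv⁻¹ = m⁻²·s².
Combining: C·A·Sv⁻¹ = (s·A) · A · (m⁻²·s²) = m⁻²·s³·A².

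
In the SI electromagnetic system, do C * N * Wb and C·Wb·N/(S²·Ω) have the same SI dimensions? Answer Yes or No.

No

Left side:
  C = A·s = s·A (charge = current × time).
  N = kg·m/s² = kg·m·s⁻² (force = mass × acceleration).
  Wb = V·s (flux: a volt is a weber per second),
      = kg·m²·s⁻²·A⁻¹.
  Combining: C·N·Wb = (s·A) · (kg·m·s⁻²) · (kg·m²·s⁻²·A⁻¹) = kg²·m³·s⁻³.
Right side:
  S = kg⁻¹·m⁻²·s³·A².
  So S⁻² = kg²·m⁴·s⁻⁶·A⁻⁴.
  C = s·A.
  Ω = kg·m²·s⁻³·A⁻².
  So Ω⁻¹ = kg⁻¹·m⁻²·s³·A².
  Wb = kg·m²·s⁻²·A⁻¹.
  N = kg·m·s⁻².
  Combining: S⁻²·C·Ω⁻¹·Wb·N = (kg²·m⁴·s⁻⁶·A⁻⁴) · (s·A) · (kg⁻¹·m⁻²·s³·A²) · (kg·m²·s⁻²·A⁻¹) · (kg·m·s⁻²) = kg³·m⁵·s⁻⁶·A⁻².
Left is kg²·m³·s⁻³; right is kg³·m⁵·s⁻⁶·A⁻² — different.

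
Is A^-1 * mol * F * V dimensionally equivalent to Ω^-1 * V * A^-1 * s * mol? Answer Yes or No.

Yes

Left side:
  F = kg⁻¹·m⁻²·s⁴·A².
  V = kg·m²·s⁻³·A⁻¹.
  Combining: A⁻¹·mol·F·V = A⁻¹ · mol · (kg⁻¹·m⁻²·s⁴·A²) · (kg·m²·s⁻³·A⁻¹) = s·mol.
Right side:
  Ω = kg·m²·s⁻³·A⁻².
  So Ω⁻¹ = kg⁻¹·m⁻²·s³·A².
  V = kg·m²·s⁻³·A⁻¹.
  Combining: Ω⁻¹·V·A⁻¹·s·mol = (kg⁻¹·m⁻²·s³·A²) · (kg·m²·s⁻³·A⁻¹) · A⁻¹ · s · mol = s·mol.
Both reduce to s·mol.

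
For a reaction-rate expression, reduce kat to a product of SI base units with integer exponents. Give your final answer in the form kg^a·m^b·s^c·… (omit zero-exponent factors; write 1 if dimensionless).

kat = s⁻¹·mol.

s⁻¹·mol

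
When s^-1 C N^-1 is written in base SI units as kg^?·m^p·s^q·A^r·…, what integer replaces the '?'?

-1

C = s·A.
N = kg·m·s⁻².
So N⁻¹ = kg⁻¹·m⁻¹·s².
Combining: s⁻¹·C·N⁻¹ = s⁻¹ · (s·A) · (kg⁻¹·m⁻¹·s²) = kg⁻¹·m⁻¹·s²·A.
The exponent of kg is -1.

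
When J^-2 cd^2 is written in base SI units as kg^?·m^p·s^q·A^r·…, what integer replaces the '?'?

-2

J = N·m (work = force × distance),
    = kg·m²·s⁻².
So J⁻² = kg⁻²·m⁻⁴·s⁴.
Combining: J⁻²·cd² = (kg⁻²·m⁻⁴·s⁴) · cd² = kg⁻²·m⁻⁴·s⁴·cd².
The exponent of kg is -2.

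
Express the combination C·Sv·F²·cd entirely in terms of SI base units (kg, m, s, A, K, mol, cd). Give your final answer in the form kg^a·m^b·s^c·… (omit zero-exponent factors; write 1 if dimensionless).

C = A·s = s·A (charge = current × time).
Sv = J/kg (equivalent dose = energy per mass),
    = m²·s⁻².
F = C/V (capacitance = charge per voltage),
    = A·s/(kg·m²·s⁻³·A⁻¹) (substituting C and V),
    = kg⁻¹·m⁻²·s⁴·A².
So F² = kg⁻²·m⁻⁴·s⁸·A⁴.
Combining: C·Sv·F²·cd = (s·A) · (m²·s⁻²) · (kg⁻²·m⁻⁴·s⁸·A⁴) · cd = kg⁻²·m⁻²·s⁷·A⁵·cd.

kg⁻²·m⁻²·s⁷·A⁵·cd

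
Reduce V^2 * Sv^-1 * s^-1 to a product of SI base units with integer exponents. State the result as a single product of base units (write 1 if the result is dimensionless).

V = W/A (potential = power per current),
    = kg·m²·s⁻³·A⁻¹.
So V² = kg²·m⁴·s⁻⁶·A⁻².
Sv = J/kg (equivalent dose = energy per mass),
    = m²·s⁻².
So Sv⁻¹ = m⁻²·s².
Combining: V²·Sv⁻¹·s⁻¹ = (kg²·m⁴·s⁻⁶·A⁻²) · (m⁻²·s²) · s⁻¹ = kg²·m²·s⁻⁵·A⁻².

kg²·m²·s⁻⁵·A⁻²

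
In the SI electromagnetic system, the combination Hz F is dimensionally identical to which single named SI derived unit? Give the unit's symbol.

Hz = 1/s = s⁻¹ (frequency is cycles per second).
F = C/V (capacitance = charge per voltage),
    = A·s/(kg·m²·s⁻³·A⁻¹) (substituting C and V),
    = kg⁻¹·m⁻²·s⁴·A².
Combining: Hz·F = s⁻¹ · (kg⁻¹·m⁻²·s⁴·A²) = kg⁻¹·m⁻²·s³·A².
kg⁻¹·m⁻²·s³·A² is the base-SI form of the siemens.

S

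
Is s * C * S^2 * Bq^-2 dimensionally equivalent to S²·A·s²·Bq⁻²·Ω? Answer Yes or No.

Left side:
  C = A·s = s·A (charge = current × time).
  S = 1/Ω (conductance is reciprocal resistance),
      = kg⁻¹·m⁻²·s³·A².
  So S² = kg⁻²·m⁻⁴·s⁶·A⁴.
  Bq = 1/s = s⁻¹ (activity is decays per second).
  So Bq⁻² = s².
  Combining: s·C·S²·Bq⁻² = s · (s·A) · (kg⁻²·m⁻⁴·s⁶·A⁴) · s² = kg⁻²·m⁻⁴·s¹⁰·A⁵.
Right side:
  S = kg⁻¹·m⁻²·s³·A².
  So S² = kg⁻²·m⁻⁴·s⁶·A⁴.
  Bq = s⁻¹.
  So Bq⁻² = s².
  Ω = kg·m²·s⁻³·A⁻².
  Combining: S²·A·s²·Bq⁻²·Ω = (kg⁻²·m⁻⁴·s⁶·A⁴) · A · s² · s² · (kg·m²·s⁻³·A⁻²) = kg⁻¹·m⁻²·s⁷·A³.
Left is kg⁻²·m⁻⁴·s¹⁰·A⁵; right is kg⁻¹·m⁻²·s⁷·A³ — different.

No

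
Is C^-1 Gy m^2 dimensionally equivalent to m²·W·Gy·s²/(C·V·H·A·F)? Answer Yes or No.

Yes

Left side:
  C = s·A.
  So C⁻¹ = s⁻¹·A⁻¹.
  Gy = m²·s⁻².
  Combining: C⁻¹·Gy·m² = (s⁻¹·A⁻¹) · (m²·s⁻²) · m² = m⁴·s⁻³·A⁻¹.
Right side:
  C = A·s = s·A (charge = current × time).
  So C⁻¹ = s⁻¹·A⁻¹.
  V = W/A (potential = power per current),
      = kg·m²·s⁻³·A⁻¹.
  So V⁻¹ = kg⁻¹·m⁻²·s³·A.
  W = J/s (power = energy per time),
      = kg·m²·s⁻³.
  H = Wb/A (inductance = flux per current),
      = kg·m²·s⁻²·A⁻².
  So H⁻¹ = kg⁻¹·m⁻²·s²·A².
  F = C/V (capacitance = charge per voltage),
      = A·s/(kg·m²·s⁻³·A⁻¹) (substituting C and V),
      = kg⁻¹·m⁻²·s⁴·A².
  So F⁻¹ = kg·m²·s⁻⁴·A⁻².
  Gy = J/kg (absorbed dose = energy per mass),
      = m²·s⁻².
  Combining: m²·C⁻¹·V⁻¹·W·H⁻¹·A⁻¹·F⁻¹·Gy·s² = m² · (s⁻¹·A⁻¹) · (kg⁻¹·m⁻²·s³·A) · (kg·m²·s⁻³) · (kg⁻¹·m⁻²·s²·A²) · A⁻¹ · (kg·m²·s⁻⁴·A⁻²) · (m²·s⁻²) · s² = m⁴·s⁻³·A⁻¹.
Both reduce to m⁴·s⁻³·A⁻¹.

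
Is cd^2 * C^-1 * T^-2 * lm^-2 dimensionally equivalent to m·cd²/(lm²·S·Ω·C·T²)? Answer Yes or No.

No

Left side:
  C = A·s = s·A (charge = current × time).
  So C⁻¹ = s⁻¹·A⁻¹.
  T = Wb/m² (flux density = flux per area),
      = kg·s⁻²·A⁻¹.
  So T⁻² = kg⁻²·s⁴·A².
  lm = cd·sr = cd (luminous flux; sr is dimensionless).
  So lm⁻² = cd⁻².
  Combining: cd²·C⁻¹·T⁻²·lm⁻² = cd² · (s⁻¹·A⁻¹) · (kg⁻²·s⁴·A²) · cd⁻² = kg⁻²·s³·A.
Right side:
  lm = cd·sr = cd (luminous flux; sr is dimensionless).
  So lm⁻² = cd⁻².
  S = 1/Ω (conductance is reciprocal resistance),
      = kg⁻¹·m⁻²·s³·A².
  So S⁻¹ = kg·m²·s⁻³·A⁻².
  Ω = V/A (resistance = voltage per current),
      = kg·m²·s⁻³·A⁻².
  So Ω⁻¹ = kg⁻¹·m⁻²·s³·A².
  C = A·s = s·A (charge = current × time).
  So C⁻¹ = s⁻¹·A⁻¹.
  T = Wb/m² (flux density = flux per area),
      = kg·s⁻²·A⁻¹.
  So T⁻² = kg⁻²·s⁴·A².
  Combining: lm⁻²·S⁻¹·Ω⁻¹·C⁻¹·m·T⁻²·cd² = cd⁻² · (kg·m²·s⁻³·A⁻²) · (kg⁻¹·m⁻²·s³·A²) · (s⁻¹·A⁻¹) · m · (kg⁻²·s⁴·A²) · cd² = kg⁻²·m·s³·A.
Left is kg⁻²·s³·A; right is kg⁻²·m·s³·A — different.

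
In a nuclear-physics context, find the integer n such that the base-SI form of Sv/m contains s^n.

Sv = J/kg (equivalent dose = energy per mass),
    = m²·s⁻².
Combining: m⁻¹·Sv = m⁻¹ · (m²·s⁻²) = m·s⁻².
The exponent of s is -2.

-2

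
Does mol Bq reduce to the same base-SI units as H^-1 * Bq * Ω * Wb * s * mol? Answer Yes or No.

Left side:
  Bq = 1/s = s⁻¹ (activity is decays per second).
  Combining: mol·Bq = mol · s⁻¹ = s⁻¹·mol.
Right side:
  H = Wb/A (inductance = flux per current),
      = kg·m²·s⁻²·A⁻².
  So H⁻¹ = kg⁻¹·m⁻²·s²·A².
  Bq = 1/s = s⁻¹ (activity is decays per second).
  Ω = V/A (resistance = voltage per current),
      = kg·m²·s⁻³·A⁻².
  Wb = V·s (flux: a volt is a weber per second),
      = kg·m²·s⁻²·A⁻¹.
  Combining: H⁻¹·Bq·Ω·Wb·s·mol = (kg⁻¹·m⁻²·s²·A²) · s⁻¹ · (kg·m²·s⁻³·A⁻²) · (kg·m²·s⁻²·A⁻¹) · s · mol = kg·m²·s⁻³·A⁻¹·mol.
Left is s⁻¹·mol; right is kg·m²·s⁻³·A⁻¹·mol — different.

No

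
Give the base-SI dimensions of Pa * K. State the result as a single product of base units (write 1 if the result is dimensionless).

Pa = N/m² (pressure = force per area),
    = kg·m⁻¹·s⁻².
Combining: Pa·K = (kg·m⁻¹·s⁻²) · K = kg·m⁻¹·s⁻²·K.

kg·m⁻¹·s⁻²·K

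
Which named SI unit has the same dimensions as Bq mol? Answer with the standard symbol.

kat

Bq = s⁻¹.
Combining: Bq·mol = s⁻¹ · mol = s⁻¹·mol.
s⁻¹·mol is the base-SI form of the katal.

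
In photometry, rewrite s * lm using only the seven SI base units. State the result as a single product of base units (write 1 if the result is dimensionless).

lm = cd·sr = cd (luminous flux; sr is dimensionless).
Combining: s·lm = s · cd = s·cd.

s·cd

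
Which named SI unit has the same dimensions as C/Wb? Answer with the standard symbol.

S

C = s·A.
Wb = kg·m²·s⁻²·A⁻¹.
So Wb⁻¹ = kg⁻¹·m⁻²·s²·A.
Combining: C·Wb⁻¹ = (s·A) · (kg⁻¹·m⁻²·s²·A) = kg⁻¹·m⁻²·s³·A².
kg⁻¹·m⁻²·s³·A² is the base-SI form of the siemens.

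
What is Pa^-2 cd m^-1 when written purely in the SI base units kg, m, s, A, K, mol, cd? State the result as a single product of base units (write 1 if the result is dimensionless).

kg⁻²·m·s⁴·cd

Pa = kg·m⁻¹·s⁻².
So Pa⁻² = kg⁻²·m²·s⁴.
Combining: Pa⁻²·cd·m⁻¹ = (kg⁻²·m²·s⁴) · cd · m⁻¹ = kg⁻²·m·s⁴·cd.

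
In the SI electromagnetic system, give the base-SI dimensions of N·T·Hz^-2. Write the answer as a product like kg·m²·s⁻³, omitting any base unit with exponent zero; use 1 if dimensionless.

kg²·m·s⁻²·A⁻¹

N = kg·m/s² = kg·m·s⁻² (force = mass × acceleration).
T = Wb/m² (flux density = flux per area),
    = kg·s⁻²·A⁻¹.
Hz = 1/s = s⁻¹ (frequency is cycles per second).
So Hz⁻² = s².
Combining: N·T·Hz⁻² = (kg·m·s⁻²) · (kg·s⁻²·A⁻¹) · s² = kg²·m·s⁻²·A⁻¹.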